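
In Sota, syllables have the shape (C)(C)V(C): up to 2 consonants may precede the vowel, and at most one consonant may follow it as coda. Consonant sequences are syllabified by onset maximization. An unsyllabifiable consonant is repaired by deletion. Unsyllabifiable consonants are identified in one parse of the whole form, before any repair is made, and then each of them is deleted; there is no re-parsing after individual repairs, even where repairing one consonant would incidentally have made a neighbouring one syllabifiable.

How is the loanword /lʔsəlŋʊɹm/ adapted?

ʔsəlŋʊɹ

Syllabifying with onset maximization leaves /l/, /m/ stranded (at most one coda consonant is licensed; onsets may contain at most 2 consonants).
Each unlicensed consonant is deleted: /l/, /m/.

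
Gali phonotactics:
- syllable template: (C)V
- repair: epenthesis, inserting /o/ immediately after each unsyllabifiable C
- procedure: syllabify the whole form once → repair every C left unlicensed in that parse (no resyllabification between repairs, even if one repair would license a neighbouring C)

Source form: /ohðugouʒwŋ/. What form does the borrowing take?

ohoðugouʒowoŋo

Under (C)V, the unsyllabifiable consonants are /h/, /ʒ/, /w/, /ŋ/ (no codas are permitted; onsets are limited to one consonant).
Epenthesis after each stranded consonant: /h/ → /ho/, /ʒ/ → /ʒo/, /w/ → /wo/, /ŋ/ → /ŋo/.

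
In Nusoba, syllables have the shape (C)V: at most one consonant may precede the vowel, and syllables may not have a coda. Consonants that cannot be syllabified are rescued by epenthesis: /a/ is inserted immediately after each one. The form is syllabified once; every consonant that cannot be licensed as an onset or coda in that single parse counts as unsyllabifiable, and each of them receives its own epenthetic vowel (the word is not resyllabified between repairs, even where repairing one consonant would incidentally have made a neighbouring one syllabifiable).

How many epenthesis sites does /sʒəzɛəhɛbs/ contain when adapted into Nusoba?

3

The unsyllabifiable consonants are /s/, /b/, /s/; each receives one epenthetic vowel.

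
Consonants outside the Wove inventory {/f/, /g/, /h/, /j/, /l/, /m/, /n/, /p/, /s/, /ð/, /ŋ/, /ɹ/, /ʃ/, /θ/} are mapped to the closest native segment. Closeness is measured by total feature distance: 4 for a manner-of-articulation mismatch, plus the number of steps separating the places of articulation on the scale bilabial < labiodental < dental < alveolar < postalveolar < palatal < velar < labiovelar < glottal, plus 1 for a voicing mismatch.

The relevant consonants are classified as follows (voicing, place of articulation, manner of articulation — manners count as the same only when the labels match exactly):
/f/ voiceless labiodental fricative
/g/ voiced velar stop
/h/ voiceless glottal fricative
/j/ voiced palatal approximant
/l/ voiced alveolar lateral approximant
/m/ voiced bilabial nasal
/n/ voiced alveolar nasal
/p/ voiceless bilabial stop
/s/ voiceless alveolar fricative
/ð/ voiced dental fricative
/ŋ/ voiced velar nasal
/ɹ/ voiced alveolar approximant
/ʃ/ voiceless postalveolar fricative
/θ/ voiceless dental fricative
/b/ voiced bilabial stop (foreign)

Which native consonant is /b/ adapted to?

p

/p/ is closest: same manner (stop), place distance 0 (bilabial→bilabial), voicing differs (+1); total 1. Next closest is /m/ at distance 4.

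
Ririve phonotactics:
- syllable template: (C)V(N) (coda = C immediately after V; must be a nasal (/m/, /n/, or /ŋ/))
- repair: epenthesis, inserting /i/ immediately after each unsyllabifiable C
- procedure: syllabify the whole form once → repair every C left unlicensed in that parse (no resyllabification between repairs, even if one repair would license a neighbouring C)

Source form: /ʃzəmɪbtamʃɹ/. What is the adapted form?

The consonants /ʃ/, /b/, /ʃ/, /ɹ/ cannot be parsed into a legal (C)V(N) syllable (only a nasal (/m/, /n/, or /ŋ/) is licensed in coda position; onsets are limited to one consonant).
Inserting the epenthetic vowel yields /ʃ/ → /ʃi/, /b/ → /bi/, /ʃ/ → /ʃi/, /ɹ/ → /ɹi/.

ʃizəmɪbitamʃiɹi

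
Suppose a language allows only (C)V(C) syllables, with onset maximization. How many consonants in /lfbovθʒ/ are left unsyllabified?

Syllabifying with onset maximization leaves /l/, /f/, /θ/, /ʒ/ stranded (at most one coda consonant is licensed; onsets are limited to one consonant).

4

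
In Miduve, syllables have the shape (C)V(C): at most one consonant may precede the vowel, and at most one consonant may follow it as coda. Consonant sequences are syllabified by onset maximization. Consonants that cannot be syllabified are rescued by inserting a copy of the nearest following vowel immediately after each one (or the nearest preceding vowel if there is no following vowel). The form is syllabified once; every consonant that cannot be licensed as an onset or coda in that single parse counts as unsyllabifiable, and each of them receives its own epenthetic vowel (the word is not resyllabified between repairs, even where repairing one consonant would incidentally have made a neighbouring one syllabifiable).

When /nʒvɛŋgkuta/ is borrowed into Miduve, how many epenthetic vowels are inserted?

3

The unsyllabifiable consonants are /n/, /ʒ/, /g/; each receives one epenthetic vowel.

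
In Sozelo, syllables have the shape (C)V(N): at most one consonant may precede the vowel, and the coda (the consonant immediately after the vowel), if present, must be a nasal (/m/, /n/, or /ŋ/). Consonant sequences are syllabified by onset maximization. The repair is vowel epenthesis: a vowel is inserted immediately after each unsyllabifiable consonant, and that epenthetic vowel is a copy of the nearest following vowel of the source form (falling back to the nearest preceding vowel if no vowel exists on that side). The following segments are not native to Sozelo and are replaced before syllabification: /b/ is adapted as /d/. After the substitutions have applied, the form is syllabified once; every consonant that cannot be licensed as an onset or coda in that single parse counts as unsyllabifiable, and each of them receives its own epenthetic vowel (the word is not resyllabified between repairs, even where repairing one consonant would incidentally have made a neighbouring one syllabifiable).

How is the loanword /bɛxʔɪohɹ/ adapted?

Substitution: /b/ → /d/, giving /dɛxʔɪohɹ/.
Syllabifying with onset maximization leaves /x/, /h/, /ɹ/ stranded (only a nasal (/m/, /n/, or /ŋ/) is licensed in coda position; onsets are limited to one consonant).
Each unlicensed consonant becomes the onset of a new syllable: /x/ → /xɪ/, /h/ → /ho/, /ɹ/ → /ɹo/.

dɛxɪʔɪohoɹo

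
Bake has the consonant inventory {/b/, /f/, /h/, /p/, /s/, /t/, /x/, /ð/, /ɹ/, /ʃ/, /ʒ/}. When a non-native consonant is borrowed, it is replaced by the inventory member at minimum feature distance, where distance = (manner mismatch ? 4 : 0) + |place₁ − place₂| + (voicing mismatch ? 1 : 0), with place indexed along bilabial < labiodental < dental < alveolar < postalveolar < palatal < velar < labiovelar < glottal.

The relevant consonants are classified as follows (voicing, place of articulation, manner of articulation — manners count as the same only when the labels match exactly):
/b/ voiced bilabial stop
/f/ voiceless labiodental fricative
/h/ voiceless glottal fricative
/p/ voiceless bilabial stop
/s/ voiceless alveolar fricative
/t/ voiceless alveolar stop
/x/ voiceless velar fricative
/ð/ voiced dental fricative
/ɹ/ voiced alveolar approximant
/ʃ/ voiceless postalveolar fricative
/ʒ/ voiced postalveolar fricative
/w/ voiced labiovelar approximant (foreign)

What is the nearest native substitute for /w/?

/ɹ/ is closest: same manner (approximant), place distance 4 (labiovelar→alveolar), same voicing; total 4. Next closest is /h/ at distance 6.

ɹ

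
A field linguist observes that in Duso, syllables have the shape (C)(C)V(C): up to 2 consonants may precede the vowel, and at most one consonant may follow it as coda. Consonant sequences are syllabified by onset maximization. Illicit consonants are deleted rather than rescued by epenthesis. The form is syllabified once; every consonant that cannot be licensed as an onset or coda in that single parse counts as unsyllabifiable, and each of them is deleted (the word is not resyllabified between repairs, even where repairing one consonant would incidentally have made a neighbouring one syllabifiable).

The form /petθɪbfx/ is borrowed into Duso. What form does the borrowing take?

Syllabifying with onset maximization leaves /f/, /x/ stranded (at most one coda consonant is licensed; onsets may contain at most 2 consonants).
Deleting the stranded consonants removes /f/, /x/.

petθɪb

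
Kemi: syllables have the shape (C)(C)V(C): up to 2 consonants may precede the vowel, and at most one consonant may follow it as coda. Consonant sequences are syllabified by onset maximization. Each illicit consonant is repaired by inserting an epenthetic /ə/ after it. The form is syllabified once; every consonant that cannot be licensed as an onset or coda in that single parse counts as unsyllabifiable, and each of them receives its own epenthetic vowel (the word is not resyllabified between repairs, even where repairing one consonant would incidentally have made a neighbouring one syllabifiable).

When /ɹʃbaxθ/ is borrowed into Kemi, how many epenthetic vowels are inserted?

The unsyllabifiable consonants are /ɹ/, /θ/; each receives one epenthetic vowel.

2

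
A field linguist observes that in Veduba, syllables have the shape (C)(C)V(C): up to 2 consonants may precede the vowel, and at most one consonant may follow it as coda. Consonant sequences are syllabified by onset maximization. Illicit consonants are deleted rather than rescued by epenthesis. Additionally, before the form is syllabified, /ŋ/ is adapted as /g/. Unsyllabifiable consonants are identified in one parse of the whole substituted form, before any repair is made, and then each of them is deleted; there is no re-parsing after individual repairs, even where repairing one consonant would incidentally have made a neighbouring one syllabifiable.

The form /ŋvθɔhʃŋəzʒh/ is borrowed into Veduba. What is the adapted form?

vθɔhʃgəz

Substitution: /ŋ/ → /g/, giving /gvθɔhʃgəzʒh/.
Under (C)(C)V(C), the unsyllabifiable consonants are /g/, /ʒ/, /h/ (at most one coda consonant is licensed; onsets may contain at most 2 consonants).
Deleting the stranded consonants removes /g/, /ʒ/, /h/.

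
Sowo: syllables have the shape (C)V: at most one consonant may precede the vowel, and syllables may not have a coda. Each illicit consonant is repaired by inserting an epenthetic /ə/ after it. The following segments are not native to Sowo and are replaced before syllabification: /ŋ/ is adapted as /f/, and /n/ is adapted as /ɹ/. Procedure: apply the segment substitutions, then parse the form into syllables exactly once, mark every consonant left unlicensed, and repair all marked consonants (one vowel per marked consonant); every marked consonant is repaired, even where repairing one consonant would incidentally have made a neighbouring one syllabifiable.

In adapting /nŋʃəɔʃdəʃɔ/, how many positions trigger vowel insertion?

3

After substitution the input is /ɹfʃəɔʃdəʃɔ/.
The unsyllabifiable consonants are /ɹ/, /f/, /ʃ/; each receives one epenthetic vowel.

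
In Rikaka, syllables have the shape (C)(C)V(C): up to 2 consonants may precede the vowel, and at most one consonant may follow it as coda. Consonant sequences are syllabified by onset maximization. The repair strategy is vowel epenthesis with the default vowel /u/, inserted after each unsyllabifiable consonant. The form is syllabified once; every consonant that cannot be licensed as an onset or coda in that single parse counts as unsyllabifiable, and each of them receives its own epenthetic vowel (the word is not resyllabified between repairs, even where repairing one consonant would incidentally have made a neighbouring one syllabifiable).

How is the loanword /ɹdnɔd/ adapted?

Syllabifying with onset maximization leaves /ɹ/ stranded (at most one coda consonant is licensed; onsets may contain at most 2 consonants).
Inserting the epenthetic vowel yields /ɹ/ → /ɹu/.

ɹudnɔd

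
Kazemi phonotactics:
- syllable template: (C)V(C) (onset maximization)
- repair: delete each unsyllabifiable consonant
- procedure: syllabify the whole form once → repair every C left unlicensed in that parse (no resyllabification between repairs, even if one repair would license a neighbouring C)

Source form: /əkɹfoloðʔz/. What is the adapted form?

əkfoloð

The consonants /ɹ/, /ʔ/, /z/ cannot be parsed into a legal (C)V(C) syllable (at most one coda consonant is licensed; onsets are limited to one consonant).
Deleting the stranded consonants removes /ɹ/, /ʔ/, /z/.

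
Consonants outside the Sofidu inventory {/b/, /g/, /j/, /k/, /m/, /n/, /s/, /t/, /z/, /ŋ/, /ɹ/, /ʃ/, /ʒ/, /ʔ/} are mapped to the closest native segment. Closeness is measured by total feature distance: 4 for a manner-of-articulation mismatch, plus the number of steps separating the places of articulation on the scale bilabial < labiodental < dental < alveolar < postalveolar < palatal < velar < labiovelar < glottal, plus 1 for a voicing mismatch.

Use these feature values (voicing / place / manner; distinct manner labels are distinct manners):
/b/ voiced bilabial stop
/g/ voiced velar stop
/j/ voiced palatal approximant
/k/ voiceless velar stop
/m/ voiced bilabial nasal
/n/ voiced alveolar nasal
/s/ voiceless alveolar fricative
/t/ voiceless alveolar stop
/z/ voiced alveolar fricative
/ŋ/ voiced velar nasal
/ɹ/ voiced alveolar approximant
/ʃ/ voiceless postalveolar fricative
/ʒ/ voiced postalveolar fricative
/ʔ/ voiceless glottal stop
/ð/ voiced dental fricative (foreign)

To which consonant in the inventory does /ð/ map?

z

/z/ is closest: same manner (fricative), place distance 1 (dental→alveolar), same voicing; total 1. Next closest is /s/ at distance 2.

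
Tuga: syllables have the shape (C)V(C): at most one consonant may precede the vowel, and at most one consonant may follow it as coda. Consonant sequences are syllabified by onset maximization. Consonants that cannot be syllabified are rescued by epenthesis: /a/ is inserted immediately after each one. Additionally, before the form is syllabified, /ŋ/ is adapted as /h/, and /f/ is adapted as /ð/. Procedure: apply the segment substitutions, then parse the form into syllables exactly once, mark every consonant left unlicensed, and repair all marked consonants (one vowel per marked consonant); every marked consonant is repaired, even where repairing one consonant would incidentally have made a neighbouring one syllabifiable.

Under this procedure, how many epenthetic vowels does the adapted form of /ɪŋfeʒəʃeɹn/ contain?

1

After substitution the input is /ɪhðeʒəʃeɹn/.
The unsyllabifiable consonants are /n/; each receives one epenthetic vowel.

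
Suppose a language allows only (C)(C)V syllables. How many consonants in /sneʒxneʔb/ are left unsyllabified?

3

Syllabifying with onset maximization leaves /ʒ/, /ʔ/, /b/ stranded (no codas are permitted; onsets may contain at most 2 consonants).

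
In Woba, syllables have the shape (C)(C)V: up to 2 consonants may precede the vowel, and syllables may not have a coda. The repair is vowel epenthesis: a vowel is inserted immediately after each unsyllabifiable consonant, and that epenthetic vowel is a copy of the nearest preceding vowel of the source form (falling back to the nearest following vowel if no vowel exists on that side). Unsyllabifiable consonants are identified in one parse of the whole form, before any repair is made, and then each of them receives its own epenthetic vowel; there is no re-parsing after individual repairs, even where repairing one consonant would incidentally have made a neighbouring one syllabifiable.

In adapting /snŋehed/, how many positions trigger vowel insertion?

2

The unsyllabifiable consonants are /s/, /d/; each receives one epenthetic vowel.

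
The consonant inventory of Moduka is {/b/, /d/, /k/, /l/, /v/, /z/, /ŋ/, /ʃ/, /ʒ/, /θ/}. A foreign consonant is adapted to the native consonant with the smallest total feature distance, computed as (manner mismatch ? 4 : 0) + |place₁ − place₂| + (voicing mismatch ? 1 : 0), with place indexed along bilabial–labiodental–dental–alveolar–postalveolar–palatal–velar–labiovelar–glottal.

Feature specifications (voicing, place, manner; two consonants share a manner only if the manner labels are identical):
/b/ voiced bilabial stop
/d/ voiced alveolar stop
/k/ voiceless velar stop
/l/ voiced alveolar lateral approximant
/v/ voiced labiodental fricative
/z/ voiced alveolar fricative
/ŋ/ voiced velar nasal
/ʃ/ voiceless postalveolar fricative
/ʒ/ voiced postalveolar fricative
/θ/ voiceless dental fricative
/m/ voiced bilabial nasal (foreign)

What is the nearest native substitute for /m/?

b

/b/ is closest: manner differs (nasal→stop, +4), place distance 0 (bilabial→bilabial), same voicing; total 4. Next closest is /v/ at distance 5.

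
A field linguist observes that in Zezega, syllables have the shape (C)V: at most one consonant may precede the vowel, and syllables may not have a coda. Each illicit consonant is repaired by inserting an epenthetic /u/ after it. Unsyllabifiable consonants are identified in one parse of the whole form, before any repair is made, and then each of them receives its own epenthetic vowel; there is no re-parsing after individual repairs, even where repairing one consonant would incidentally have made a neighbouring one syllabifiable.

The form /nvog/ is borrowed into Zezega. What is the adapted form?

nuvogu

Under (C)V, the unsyllabifiable consonants are /n/, /g/ (no codas are permitted; onsets are limited to one consonant).
Epenthesis after each stranded consonant: /n/ → /nu/, /g/ → /gu/.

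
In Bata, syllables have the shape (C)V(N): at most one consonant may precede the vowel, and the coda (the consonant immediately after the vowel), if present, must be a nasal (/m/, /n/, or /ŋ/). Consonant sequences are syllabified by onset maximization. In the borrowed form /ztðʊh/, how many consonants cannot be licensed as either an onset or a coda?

Under (C)V(N), the unsyllabifiable consonants are /z/, /t/, /h/ (only a nasal (/m/, /n/, or /ŋ/) is licensed in coda position; onsets are limited to one consonant).

3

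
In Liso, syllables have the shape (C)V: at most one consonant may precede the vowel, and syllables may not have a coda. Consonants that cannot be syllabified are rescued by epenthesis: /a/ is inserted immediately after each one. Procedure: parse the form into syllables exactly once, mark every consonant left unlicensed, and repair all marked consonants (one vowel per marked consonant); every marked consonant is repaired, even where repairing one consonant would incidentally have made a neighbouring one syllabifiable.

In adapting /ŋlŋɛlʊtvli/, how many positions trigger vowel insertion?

The unsyllabifiable consonants are /ŋ/, /l/, /t/, /v/; each receives one epenthetic vowel.

4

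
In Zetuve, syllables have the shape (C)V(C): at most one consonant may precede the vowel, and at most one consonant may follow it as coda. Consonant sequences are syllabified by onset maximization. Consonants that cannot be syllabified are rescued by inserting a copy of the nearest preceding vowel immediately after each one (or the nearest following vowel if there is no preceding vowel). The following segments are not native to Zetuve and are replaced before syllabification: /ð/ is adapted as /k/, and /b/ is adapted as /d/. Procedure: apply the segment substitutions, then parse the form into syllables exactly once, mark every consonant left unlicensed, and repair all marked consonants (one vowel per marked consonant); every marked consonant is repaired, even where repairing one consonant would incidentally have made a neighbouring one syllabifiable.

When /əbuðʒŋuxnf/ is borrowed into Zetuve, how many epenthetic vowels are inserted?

After substitution the input is /ədukʒŋuxnf/.
The unsyllabifiable consonants are /ʒ/, /n/, /f/; each receives one epenthetic vowel.

3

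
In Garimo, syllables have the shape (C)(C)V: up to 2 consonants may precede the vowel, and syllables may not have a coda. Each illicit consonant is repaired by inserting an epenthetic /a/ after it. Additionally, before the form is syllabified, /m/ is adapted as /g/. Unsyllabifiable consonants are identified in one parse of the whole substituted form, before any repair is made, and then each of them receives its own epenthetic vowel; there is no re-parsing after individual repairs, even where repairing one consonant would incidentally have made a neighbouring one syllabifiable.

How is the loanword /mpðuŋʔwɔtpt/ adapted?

gapðuŋaʔwɔtapata

Substitution: /m/ → /g/, giving /gpðuŋʔwɔtpt/.
Syllabifying with onset maximization leaves /g/, /ŋ/, /t/, /p/, /t/ stranded (no codas are permitted; onsets may contain at most 2 consonants).
Inserting the epenthetic vowel yields /g/ → /ga/, /ŋ/ → /ŋa/, /t/ → /ta/, /p/ → /pa/, /t/ → /ta/.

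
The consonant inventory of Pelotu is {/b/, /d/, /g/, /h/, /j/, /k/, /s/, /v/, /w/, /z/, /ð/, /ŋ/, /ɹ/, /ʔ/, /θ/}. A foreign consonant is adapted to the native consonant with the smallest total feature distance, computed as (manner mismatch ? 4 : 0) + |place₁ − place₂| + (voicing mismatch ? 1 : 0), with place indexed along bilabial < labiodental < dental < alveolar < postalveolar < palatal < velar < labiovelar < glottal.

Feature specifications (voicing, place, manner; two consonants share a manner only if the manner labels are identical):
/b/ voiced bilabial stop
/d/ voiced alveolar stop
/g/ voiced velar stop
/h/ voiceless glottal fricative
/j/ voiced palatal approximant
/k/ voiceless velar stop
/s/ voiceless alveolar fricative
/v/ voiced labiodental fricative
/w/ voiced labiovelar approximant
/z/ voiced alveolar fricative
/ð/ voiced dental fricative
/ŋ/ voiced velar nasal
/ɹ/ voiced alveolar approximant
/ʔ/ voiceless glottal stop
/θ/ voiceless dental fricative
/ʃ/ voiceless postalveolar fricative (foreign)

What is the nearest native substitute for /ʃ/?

s

/s/ is closest: same manner (fricative), place distance 1 (postalveolar→alveolar), same voicing; total 1. Next closest is /z/ at distance 2.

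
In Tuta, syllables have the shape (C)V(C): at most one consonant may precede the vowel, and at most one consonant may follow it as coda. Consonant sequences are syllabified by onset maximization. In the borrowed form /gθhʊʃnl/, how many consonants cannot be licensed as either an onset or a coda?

The consonants /g/, /θ/, /n/, /l/ cannot be parsed into a legal (C)V(C) syllable (at most one coda consonant is licensed; onsets are limited to one consonant).

4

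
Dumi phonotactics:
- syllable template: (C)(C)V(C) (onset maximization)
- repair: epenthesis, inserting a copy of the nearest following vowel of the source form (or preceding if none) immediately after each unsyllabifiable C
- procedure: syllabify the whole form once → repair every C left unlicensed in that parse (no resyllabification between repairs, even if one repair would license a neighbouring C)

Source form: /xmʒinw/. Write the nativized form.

Under (C)(C)V(C), the unsyllabifiable consonants are /x/, /w/ (at most one coda consonant is licensed; onsets may contain at most 2 consonants).
Inserting the epenthetic vowel yields /x/ → /xi/, /w/ → /wi/.

ximʒinwi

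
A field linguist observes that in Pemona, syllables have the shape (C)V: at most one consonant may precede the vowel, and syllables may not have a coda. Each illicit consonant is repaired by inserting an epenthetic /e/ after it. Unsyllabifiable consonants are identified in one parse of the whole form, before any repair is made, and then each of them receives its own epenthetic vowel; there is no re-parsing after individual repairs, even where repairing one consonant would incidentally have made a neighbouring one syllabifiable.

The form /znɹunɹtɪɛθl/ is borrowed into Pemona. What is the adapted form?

Syllabifying with onset maximization leaves /z/, /n/, /n/, /ɹ/, /θ/, /l/ stranded (no codas are permitted; onsets are limited to one consonant).
Inserting the epenthetic vowel yields /z/ → /ze/, /n/ → /ne/, /n/ → /ne/, /ɹ/ → /ɹe/, /θ/ → /θe/, /l/ → /le/.

zeneɹuneɹetɪɛθele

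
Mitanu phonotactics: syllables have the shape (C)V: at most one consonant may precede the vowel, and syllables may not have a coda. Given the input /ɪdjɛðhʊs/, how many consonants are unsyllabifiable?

3

The consonants /d/, /ð/, /s/ cannot be parsed into a legal (C)V syllable (no codas are permitted; onsets are limited to one consonant).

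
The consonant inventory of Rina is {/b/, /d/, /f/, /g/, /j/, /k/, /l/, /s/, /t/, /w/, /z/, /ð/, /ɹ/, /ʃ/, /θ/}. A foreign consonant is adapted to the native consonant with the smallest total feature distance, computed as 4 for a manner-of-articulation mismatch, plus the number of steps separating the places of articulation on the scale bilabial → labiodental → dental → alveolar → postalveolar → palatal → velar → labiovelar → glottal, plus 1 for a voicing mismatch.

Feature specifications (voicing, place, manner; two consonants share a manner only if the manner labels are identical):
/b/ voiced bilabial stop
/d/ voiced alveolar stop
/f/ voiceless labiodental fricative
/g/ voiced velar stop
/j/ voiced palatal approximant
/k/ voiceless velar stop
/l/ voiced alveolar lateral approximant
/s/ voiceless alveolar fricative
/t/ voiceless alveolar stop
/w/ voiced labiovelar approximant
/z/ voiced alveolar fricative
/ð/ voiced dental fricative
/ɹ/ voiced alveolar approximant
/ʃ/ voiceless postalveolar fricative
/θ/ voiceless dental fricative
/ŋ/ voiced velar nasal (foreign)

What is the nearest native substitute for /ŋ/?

/g/ is closest: manner differs (nasal→stop, +4), place distance 0 (velar→velar), same voicing; total 4. Next closest is /j/ at distance 5.

g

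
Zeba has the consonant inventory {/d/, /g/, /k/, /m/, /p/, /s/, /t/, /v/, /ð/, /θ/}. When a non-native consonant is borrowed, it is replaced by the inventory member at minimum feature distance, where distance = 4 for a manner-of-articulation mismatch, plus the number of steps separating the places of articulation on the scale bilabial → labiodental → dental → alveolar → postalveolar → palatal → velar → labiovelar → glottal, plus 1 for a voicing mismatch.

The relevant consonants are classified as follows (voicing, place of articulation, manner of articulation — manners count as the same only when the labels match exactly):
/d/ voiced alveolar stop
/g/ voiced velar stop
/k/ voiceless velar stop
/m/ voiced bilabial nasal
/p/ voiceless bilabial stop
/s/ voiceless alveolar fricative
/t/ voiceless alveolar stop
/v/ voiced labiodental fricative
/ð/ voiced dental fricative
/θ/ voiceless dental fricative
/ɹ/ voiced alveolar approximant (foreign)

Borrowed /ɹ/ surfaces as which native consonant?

d

/d/ is closest: manner differs (approximant→stop, +4), place distance 0 (alveolar→alveolar), same voicing; total 4. Next closest is /s/ at distance 5.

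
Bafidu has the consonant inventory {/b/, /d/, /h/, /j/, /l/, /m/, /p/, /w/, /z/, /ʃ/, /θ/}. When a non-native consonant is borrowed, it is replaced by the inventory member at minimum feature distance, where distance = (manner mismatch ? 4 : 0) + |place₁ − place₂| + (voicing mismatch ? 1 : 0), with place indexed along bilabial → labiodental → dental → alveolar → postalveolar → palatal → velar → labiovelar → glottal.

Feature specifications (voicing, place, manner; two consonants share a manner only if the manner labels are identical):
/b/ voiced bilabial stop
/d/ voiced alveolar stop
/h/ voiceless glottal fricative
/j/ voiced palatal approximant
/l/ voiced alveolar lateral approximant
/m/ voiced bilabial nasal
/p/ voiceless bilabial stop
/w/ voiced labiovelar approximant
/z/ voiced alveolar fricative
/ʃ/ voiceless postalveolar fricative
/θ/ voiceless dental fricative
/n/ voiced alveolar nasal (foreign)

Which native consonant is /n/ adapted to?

/m/ is closest: same manner (nasal), place distance 3 (alveolar→bilabial), same voicing; total 3. Next closest is /d/ at distance 4.

m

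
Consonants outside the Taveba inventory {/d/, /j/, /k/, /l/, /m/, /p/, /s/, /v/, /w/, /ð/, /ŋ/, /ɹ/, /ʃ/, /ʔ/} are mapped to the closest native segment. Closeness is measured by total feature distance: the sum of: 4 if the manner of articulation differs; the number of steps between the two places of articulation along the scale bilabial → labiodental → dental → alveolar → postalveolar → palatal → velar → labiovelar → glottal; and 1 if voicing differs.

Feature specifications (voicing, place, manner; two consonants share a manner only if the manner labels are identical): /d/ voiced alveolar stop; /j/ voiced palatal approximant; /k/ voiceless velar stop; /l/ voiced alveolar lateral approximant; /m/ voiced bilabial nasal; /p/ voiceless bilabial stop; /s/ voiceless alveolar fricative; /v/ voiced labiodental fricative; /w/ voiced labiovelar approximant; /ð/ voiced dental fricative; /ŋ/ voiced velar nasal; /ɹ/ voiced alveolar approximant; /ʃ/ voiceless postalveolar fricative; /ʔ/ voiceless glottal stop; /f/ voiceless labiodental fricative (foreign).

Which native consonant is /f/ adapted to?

/v/ is closest: same manner (fricative), place distance 0 (labiodental→labiodental), voicing differs (+1); total 1. Next closest is /s/ at distance 2.

v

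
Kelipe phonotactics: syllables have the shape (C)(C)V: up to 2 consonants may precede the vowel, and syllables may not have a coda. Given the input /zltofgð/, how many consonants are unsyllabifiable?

4

Syllabifying with onset maximization leaves /z/, /f/, /g/, /ð/ stranded (no codas are permitted; onsets may contain at most 2 consonants).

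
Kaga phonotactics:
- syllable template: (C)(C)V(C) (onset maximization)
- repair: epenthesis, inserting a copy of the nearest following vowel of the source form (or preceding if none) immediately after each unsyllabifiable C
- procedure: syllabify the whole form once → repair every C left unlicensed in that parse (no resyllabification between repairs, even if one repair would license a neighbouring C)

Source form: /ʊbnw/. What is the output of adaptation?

Syllabifying with onset maximization leaves /n/, /w/ stranded (at most one coda consonant is licensed; onsets may contain at most 2 consonants).
Inserting the epenthetic vowel yields /n/ → /nʊ/, /w/ → /wʊ/.

ʊbnʊwʊ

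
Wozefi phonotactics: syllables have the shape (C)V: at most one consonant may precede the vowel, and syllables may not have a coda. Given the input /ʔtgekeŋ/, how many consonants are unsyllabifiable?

3

Under (C)V, the unsyllabifiable consonants are /ʔ/, /t/, /ŋ/ (no codas are permitted; onsets are limited to one consonant).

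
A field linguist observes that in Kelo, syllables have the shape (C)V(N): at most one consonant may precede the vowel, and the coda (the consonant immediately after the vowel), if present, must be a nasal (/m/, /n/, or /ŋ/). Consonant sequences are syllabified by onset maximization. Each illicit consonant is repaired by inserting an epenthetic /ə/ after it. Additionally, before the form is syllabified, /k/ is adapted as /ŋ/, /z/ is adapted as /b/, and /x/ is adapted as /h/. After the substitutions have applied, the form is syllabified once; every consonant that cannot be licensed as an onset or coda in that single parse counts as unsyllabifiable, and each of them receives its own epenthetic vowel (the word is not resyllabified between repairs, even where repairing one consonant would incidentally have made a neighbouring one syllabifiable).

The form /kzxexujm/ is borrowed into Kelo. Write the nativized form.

ŋəbəhehujəmə

Substitution: /k/ → /ŋ/, /z/ → /b/, /x/ → /h/, giving /ŋbhehujm/.
Syllabifying with onset maximization leaves /ŋ/, /b/, /j/, /m/ stranded (only a nasal (/m/, /n/, or /ŋ/) is licensed in coda position; onsets are limited to one consonant).
Epenthesis after each stranded consonant: /ŋ/ → /ŋə/, /b/ → /bə/, /j/ → /jə/, /m/ → /mə/.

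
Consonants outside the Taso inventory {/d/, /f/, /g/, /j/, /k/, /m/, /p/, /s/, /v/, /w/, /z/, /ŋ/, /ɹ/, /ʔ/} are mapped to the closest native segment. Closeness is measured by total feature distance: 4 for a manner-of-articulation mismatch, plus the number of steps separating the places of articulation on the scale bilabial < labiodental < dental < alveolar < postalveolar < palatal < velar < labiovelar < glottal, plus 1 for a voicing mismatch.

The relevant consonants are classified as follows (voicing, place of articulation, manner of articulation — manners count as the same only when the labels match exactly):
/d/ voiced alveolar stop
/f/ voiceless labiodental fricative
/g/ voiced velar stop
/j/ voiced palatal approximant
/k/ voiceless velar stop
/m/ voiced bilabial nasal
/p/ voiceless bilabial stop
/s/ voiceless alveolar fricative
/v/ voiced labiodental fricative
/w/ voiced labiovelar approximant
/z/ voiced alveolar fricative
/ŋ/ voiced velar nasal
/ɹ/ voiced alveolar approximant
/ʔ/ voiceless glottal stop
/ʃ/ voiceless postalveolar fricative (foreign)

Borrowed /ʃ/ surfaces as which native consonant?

s

/s/ is closest: same manner (fricative), place distance 1 (postalveolar→alveolar), same voicing; total 1. Next closest is /z/ at distance 2.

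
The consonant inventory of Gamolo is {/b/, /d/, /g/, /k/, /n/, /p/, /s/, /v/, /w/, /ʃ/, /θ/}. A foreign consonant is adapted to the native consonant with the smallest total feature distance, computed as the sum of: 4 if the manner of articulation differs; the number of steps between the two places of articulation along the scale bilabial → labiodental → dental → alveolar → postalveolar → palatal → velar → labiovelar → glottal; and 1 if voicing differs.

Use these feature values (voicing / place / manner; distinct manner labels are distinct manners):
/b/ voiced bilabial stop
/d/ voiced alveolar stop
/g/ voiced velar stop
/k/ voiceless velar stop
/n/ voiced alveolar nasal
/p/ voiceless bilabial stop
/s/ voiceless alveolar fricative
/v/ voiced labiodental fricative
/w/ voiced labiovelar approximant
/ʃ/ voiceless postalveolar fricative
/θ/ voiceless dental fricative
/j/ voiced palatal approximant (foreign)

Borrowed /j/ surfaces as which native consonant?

/w/ is closest: same manner (approximant), place distance 2 (palatal→labiovelar), same voicing; total 2. Next closest is /g/ at distance 5.

w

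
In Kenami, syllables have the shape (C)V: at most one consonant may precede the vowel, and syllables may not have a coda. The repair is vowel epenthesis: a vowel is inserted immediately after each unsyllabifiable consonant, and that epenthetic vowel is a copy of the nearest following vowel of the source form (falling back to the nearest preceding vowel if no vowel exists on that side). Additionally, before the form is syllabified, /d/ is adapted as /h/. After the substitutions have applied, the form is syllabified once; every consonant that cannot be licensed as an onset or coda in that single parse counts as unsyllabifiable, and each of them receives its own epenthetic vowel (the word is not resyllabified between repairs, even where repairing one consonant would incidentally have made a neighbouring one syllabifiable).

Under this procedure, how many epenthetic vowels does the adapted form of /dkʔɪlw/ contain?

After substitution the input is /hkʔɪlw/.
The unsyllabifiable consonants are /h/, /k/, /l/, /w/; each receives one epenthetic vowel.

4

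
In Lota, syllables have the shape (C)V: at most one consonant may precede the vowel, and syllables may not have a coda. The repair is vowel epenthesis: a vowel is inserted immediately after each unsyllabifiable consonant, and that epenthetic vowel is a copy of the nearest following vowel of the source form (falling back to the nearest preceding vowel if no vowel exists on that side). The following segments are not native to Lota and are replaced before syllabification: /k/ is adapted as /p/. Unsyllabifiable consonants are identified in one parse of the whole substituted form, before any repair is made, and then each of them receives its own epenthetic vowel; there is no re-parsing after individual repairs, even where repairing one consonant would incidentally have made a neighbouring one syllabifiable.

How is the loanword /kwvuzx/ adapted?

puwuvuzuxu

Substitution: /k/ → /p/, giving /pwvuzx/.
The consonants /p/, /w/, /z/, /x/ cannot be parsed into a legal (C)V syllable (no codas are permitted; onsets are limited to one consonant).
Epenthesis after each stranded consonant: /p/ → /pu/, /w/ → /wu/, /z/ → /zu/, /x/ → /xu/.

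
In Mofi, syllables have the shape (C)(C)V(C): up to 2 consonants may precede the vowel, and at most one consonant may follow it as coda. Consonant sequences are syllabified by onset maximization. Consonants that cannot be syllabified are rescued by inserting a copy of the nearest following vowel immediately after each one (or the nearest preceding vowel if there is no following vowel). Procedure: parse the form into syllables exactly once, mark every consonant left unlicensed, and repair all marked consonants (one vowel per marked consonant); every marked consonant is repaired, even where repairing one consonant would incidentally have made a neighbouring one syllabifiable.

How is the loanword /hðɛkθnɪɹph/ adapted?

Under (C)(C)V(C), the unsyllabifiable consonants are /p/, /h/ (at most one coda consonant is licensed; onsets may contain at most 2 consonants).
Each unlicensed consonant becomes the onset of a new syllable: /p/ → /pɪ/, /h/ → /hɪ/.

hðɛkθnɪɹpɪhɪ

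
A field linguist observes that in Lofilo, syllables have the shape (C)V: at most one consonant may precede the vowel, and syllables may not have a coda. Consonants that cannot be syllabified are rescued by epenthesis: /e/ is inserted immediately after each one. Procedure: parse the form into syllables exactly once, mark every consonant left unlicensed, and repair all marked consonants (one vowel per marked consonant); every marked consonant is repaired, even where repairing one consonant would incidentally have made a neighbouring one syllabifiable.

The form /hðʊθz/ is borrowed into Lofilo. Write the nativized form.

Under (C)V, the unsyllabifiable consonants are /h/, /θ/, /z/ (no codas are permitted; onsets are limited to one consonant).
Epenthesis after each stranded consonant: /h/ → /he/, /θ/ → /θe/, /z/ → /ze/.

heðʊθeze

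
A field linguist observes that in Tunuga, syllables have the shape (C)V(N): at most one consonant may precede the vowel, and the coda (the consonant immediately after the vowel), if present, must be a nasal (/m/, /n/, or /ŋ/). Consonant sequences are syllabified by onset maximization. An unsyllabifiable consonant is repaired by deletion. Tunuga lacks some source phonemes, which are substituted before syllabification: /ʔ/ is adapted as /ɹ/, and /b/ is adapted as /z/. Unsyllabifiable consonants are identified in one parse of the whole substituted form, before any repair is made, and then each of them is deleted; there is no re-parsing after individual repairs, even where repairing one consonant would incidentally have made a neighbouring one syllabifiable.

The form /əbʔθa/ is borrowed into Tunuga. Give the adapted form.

Substitution: /b/ → /z/, /ʔ/ → /ɹ/, giving /əzɹθa/.
Under (C)V(N), the unsyllabifiable consonants are /z/, /ɹ/ (only a nasal (/m/, /n/, or /ŋ/) is licensed in coda position; onsets are limited to one consonant).
Deletion applies to /z/, /ɹ/.

əθa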